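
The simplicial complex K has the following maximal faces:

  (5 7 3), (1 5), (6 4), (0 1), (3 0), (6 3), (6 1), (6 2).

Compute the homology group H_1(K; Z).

H_1 = Z^2.

Order the vertices as 0 < 1 < 2 < 3 < 4 < 5 < 6 < 7. Listing each simplex with vertices in this order, K has dimension 2 with simplices:

  0-simplices (8): [0], [1], [2], [3], [4], [5], [6], [7]
  1-simplices (10): [0,1], [0,3], [1,5], [1,6], [2,6], [3,5], [3,6], [3,7], [4,6], [5,7]
  2-simplices (1): [3,5,7]

giving chain groups C_0 ≅ Z^8, C_1 ≅ Z^10, C_2 ≅ Z^1.

Boundary ∂_1: C_1 → C_0 is given by ∂[p,q] = [q] − [p]. For instance
  ∂[4,6] = [6] − [4].
As a 8×10 matrix over Z this has rank 7, with invariant factors (1,1,1,1,1,1,1).

∂_2: C_2 → C_1 sends each 2-simplex [p,q,r] to [q,r] − [p,r] + [p,q]. For instance
  ∂[3,5,7] = [5,7] − [3,7] + [3,5].
As a 10×1 matrix over Z this has rank 1, with invariant factors (1).

Computing H_k = (kernel of ∂_k) / (image of ∂_{k+1}):

  H_1: rank ker ∂_1 − rank ∂_2 = (10 − 7) − 1 = 2, and the invariant factors of ∂_2 are all 1, so H_1 ≅ Z^2.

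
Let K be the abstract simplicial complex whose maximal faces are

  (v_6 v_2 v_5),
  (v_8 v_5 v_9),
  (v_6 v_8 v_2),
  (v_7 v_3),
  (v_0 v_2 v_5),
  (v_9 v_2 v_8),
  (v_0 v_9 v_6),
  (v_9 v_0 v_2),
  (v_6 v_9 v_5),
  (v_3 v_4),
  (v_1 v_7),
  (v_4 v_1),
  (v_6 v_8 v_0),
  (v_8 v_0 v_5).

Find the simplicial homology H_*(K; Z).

We work with the vertex ordering v_0 < v_1 < v_2 < v_3 < v_4 < v_5 < v_6 < v_7 < v_8 < v_9. The simplices of K, each written with vertices in increasing order, are:

  0-simplices (10): [v_0], [v_1], [v_2], [v_3], [v_4], [v_5], [v_6], [v_7], [v_8], [v_9]
  1-simplices (19): (19 of them)
  2-simplices (10): [v_0,v_2,v_5], [v_0,v_2,v_9], [v_0,v_5,v_8], [v_0,v_6,v_8], [v_0,v_6,v_9], [v_2,v_5,v_6], [v_2,v_6,v_8], [v_2,v_8,v_9], [v_5,v_6,v_9], [v_5,v_8,v_9]

so the chain groups are C_0 ≅ Z^10, C_1 ≅ Z^19, C_2 ≅ Z^10.

∂_1: C_1 → C_0 is given by ∂[p,q] = [q] − [p]. For instance
  ∂[v_2,v_6] = [v_6] − [v_2].
As a 10×19 matrix over Z this has rank 8, with invariant factors (1,1,1,1,1,1,1,1).

Boundary ∂_2: C_2 → C_1 sends each 2-simplex [p,q,r] to [q,r] − [p,r] + [p,q]. For instance
  ∂[v_5,v_8,v_9] = [v_8,v_9] − [v_5,v_9] + [v_5,v_8],
  ∂[v_2,v_6,v_8] = [v_6,v_8] − [v_2,v_8] + [v_2,v_6].
The 19×10 boundary matrix has rank 10 and Smith normal form diag(1,1,1,1,1,1,1,1,1,2).

Computing H_k = (kernel of ∂_k) / (image of ∂_{k+1}):

  H_0: rank C_0 − rank ∂_1 = 10 − 8 = 2, and the invariant factors of ∂_1 are all 1, so H_0 = Z^2.
  H_1: rank ker ∂_1 − rank ∂_2 = (19 − 8) − 10 = 1, and ∂_2 has invariant factor 2 > 1, so H_1 = Z × Z/2.
  H_2: rank ker ∂_2 − rank ∂_3 = (10 − 10) − 0 = 0, and there is no ∂_3, so H_2 = 0.

H_0 = Z^2,  H_1 = Z × Z/2,  H_2 = 0.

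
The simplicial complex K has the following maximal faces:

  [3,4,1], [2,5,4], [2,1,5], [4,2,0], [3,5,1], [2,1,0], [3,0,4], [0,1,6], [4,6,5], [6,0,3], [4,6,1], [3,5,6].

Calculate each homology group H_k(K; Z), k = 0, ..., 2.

Order the vertices as 0 < 1 < 2 < 3 < 4 < 5 < 6. Listing each simplex with vertices in this order, K has dimension 2 with simplices:

  0-simplices (7): [0], [1], [2], [3], [4], [5], [6]
  1-simplices (18): [0,1], [0,2], [0,3], [0,4], [0,6], [1,2], [1,3], [1,4], [1,5], [1,6], [2,4], [2,5], [3,4], [3,5], [3,6], [4,5], [4,6], [5,6]
  2-simplices (12): [0,1,2], [0,1,6], [0,2,4], [0,3,4], [0,3,6], [1,2,5], [1,3,4], [1,3,5], [1,4,6], [2,4,5], [3,5,6], [4,5,6]

so the chain groups are C_0 ≅ Z^7, C_1 ≅ Z^18, C_2 ≅ Z^12.

∂_1: C_1 → C_0 maps an edge to its endpoints' difference, ∂[p,q] = q − p.
As a 7×18 matrix over Z this has rank 6, with invariant factors (1,1,1,1,1,1).

Boundary ∂_2: C_2 → C_1 sends each 2-simplex [p,q,r] to [q,r] − [p,r] + [p,q]. For instance
  ∂[4,5,6] = [5,6] − [4,6] + [4,5],
  ∂[1,2,5] = [2,5] − [1,5] + [1,2].
This gives a 18×12 integer matrix of rank 12; reducing to Smith normal form yields diagonal entries (1,1,1,1,1,1,1,1,1,1,1,2).

Computing H_k = (kernel of ∂_k) / (image of ∂_{k+1}):

  H_0: rank C_0 − rank ∂_1 = 7 − 6 = 1, and the invariant factors of ∂_1 are all 1, so H_0 ≅ Z.
  H_1: rank ker ∂_1 − rank ∂_2 = (18 − 6) − 12 = 0, and ∂_2 has invariant factor 2 > 1, so H_1 ≅ Z/2.
  H_2: rank ker ∂_2 − rank ∂_3 = (12 − 12) − 0 = 0, and there is no ∂_3, so H_2 ≅ 0.

As a check, the Euler characteristic is 7 − 18 + 12 = 1, which agrees with 1 − 0 + 0 = 1.

H_0 = Z,  H_1 = Z/2,  H_2 = 0.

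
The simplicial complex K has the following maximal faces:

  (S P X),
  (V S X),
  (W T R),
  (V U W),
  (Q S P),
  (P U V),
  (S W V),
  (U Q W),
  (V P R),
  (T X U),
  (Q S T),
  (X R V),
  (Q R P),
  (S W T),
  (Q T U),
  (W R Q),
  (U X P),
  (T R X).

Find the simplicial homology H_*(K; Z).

K has 9 vertices, 27 edges, 18 triangles.
rank ∂_0 = 0, rank ∂_1 = 8 ⇒ b_0 = 9 − 0 − 8 = 1; all invariant factors of ∂_1 are 1 so no torsion. So H_0 ≅ Z.
rank ∂_1 = 8, rank ∂_2 = 18 ⇒ b_1 = 27 − 8 − 18 = 1; ∂_2 has invariant factor(s) [2] giving torsion. So H_1 ≅ Z ⊕ Z_2.
rank ∂_2 = 18, rank ∂_3 = 0 ⇒ b_2 = 18 − 18 − 0 = 0. So H_2 ≅ 0.

H_0 = Z,  H_1 = Z ⊕ Z_2,  H_2 = 0.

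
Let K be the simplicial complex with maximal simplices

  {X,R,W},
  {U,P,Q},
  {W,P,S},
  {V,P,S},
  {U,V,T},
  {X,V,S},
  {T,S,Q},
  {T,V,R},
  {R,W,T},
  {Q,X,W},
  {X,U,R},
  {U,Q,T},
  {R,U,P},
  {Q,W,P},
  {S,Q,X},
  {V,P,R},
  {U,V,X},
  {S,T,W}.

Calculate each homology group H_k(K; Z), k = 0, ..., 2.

H_0 ≅ Z,  H_1 ≅ Z ⊕ Z/2,  H_2 = 0.

We work with the vertex ordering P < Q < R < S < T < U < V < W < X. The simplices of K, each written with vertices in increasing order, are:

  0-simplices (9): P, Q, R, S, T, U, V, W, X
  1-simplices (27): PQ, PR, PS, PU, PV, PW, QS, QT, QU, QW, QX, RT, RU, RV, RW, RX, ST, SV, SW, SX, TU, TV, TW, UV, UX, VX, WX
  2-simplices (18): PQU, PQW, PRU, PRV, PSV, PSW, QST, QSX, QTU, QWX, RTV, RTW, RUX, RWX, STW, SVX, TUV, UVX

so the chain groups are C_0 ≅ Z^9, C_1 ≅ Z^27, C_2 ≅ Z^18.

∂_1: C_1 → C_0 sends each edge [p,q] (with p < q) to q − p. For instance
  ∂RV = V − R.
The resulting 9×27 matrix has rank 8, and its Smith normal form has invariant factors (1,1,1,1,1,1,1,1).

∂_2: C_2 → C_1 acts by ∂[p,q,r] = [q,r] − [p,r] + [p,q]. For instance
  ∂RTW = TW − RW + RT,
  ∂PQW = QW − PW + PQ.
The resulting 27×18 matrix has rank 18, and its Smith normal form has invariant factors (1,1,1,1,1,1,1,1,1,1,1,1,1,1,1,1,1,2).

Now H_k = ker ∂_k / im ∂_{k+1}, so:

  H_0: rank C_0 − rank ∂_1 = 9 − 8 = 1, and the invariant factors of ∂_1 are all 1, so H_0 = Z.
  H_1: rank ker ∂_1 − rank ∂_2 = (27 − 8) − 18 = 1, and ∂_2 has invariant factor 2 > 1, so H_1 = Z ⊕ Z/2.
  H_2: rank ker ∂_2 − rank ∂_3 = (18 − 18) − 0 = 0, and there is no ∂_3, so H_2 = 0.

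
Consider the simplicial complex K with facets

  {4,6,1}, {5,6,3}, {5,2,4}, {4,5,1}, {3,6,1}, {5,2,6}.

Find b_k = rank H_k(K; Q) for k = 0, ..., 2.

K has 6 vertices, 12 edges, 6 triangles.
rank ∂_0 = 0, rank ∂_1 = 5 ⇒ b_0 = 6 − 0 − 5 = 1; all invariant factors of ∂_1 are 1 so no torsion. So H_0 = Z.
rank ∂_1 = 5, rank ∂_2 = 6 ⇒ b_1 = 12 − 5 − 6 = 1; all invariant factors of ∂_2 are 1 so no torsion. So H_1 = Z.
rank ∂_2 = 6, rank ∂_3 = 0 ⇒ b_2 = 6 − 6 − 0 = 0. So H_2 = 0.

b_0 = 1, b_1 = 1, b_2 = 0.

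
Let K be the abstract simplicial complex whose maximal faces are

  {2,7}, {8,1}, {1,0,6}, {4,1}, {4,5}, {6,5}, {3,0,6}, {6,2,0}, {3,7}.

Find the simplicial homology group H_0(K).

H_0 ≅ Z.

Fix the vertex order 0 < 1 < 2 < 3 < 4 < 5 < 6 < 7 < 8 and write every simplex with vertices in increasing order. Then dim K = 2 and the simplices of K are:

  0-simplices (9): [0], [1], [2], [3], [4], [5], [6], [7], [8]
  1-simplices (13): [0,1], [0,2], [0,3], [0,6], [1,4], [1,6], [1,8], [2,6], [2,7], [3,6], [3,7], [4,5], [5,6]
  2-simplices (3): [0,1,6], [0,2,6], [0,3,6]

giving chain groups C_0 ≅ Z^9, C_1 ≅ Z^13, C_2 ≅ Z^3.

∂_1: C_1 → C_0 maps an edge to its endpoints' difference, ∂[p,q] = q − p. For instance
  ∂[3,6] = [6] − [3].
The resulting 9×13 matrix has rank 8, and its Smith normal form has invariant factors (1,1,1,1,1,1,1,1).

Boundary ∂_2: C_2 → C_1 sends each 2-simplex [p,q,r] to [q,r] − [p,r] + [p,q]. For instance
  ∂[0,1,6] = [1,6] − [0,6] + [0,1],
  ∂[0,3,6] = [3,6] − [0,6] + [0,3].
As a 13×3 matrix over Z this has rank 3, with invariant factors (1,1,1).

Now H_k = ker ∂_k / im ∂_{k+1}, so:

  H_0: rank C_0 − rank ∂_1 = 9 − 8 = 1, and the invariant factors of ∂_1 are all 1, so H_0 = Z.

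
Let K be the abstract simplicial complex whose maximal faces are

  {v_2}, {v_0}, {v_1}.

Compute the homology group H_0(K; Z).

H_0 ≅ Z^3.

Take the total order v_0 < v_1 < v_2 on the vertex set. Then K (dimension 0) consists of the simplices:

  0-simplices (3): [v_0], [v_1], [v_2]

giving chain groups C_0 ≅ Z^3.

Reading off H_k = ker ∂_k / im ∂_{k+1}:

  H_0: rank C_0 − rank ∂_1 = 3 − 0 = 3, and there is no ∂_1, so H_0 = Z^3.

(K is a triangulation of a set of 3 points.)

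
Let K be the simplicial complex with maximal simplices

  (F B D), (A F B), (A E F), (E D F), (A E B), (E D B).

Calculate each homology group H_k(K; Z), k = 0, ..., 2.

Order the vertices as A < B < D < E < F. Listing each simplex with vertices in this order, K has dimension 2 with simplices:

  0-simplices (5): A, B, D, E, F
  1-simplices (9): AB, AE, AF, BD, BE, BF, DE, DF, EF
  2-simplices (6): ABE, ABF, AEF, BDE, BDF, DEF

giving chain groups C_0 ≅ Z^5, C_1 ≅ Z^9, C_2 ≅ Z^6.

Boundary ∂_1: C_1 → C_0 is given by ∂[p,q] = [q] − [p]. For instance
  ∂BD = D − B.
This gives a 5×9 integer matrix of rank 4; reducing to Smith normal form yields diagonal entries (1,1,1,1).

∂_2: C_2 → C_1 maps a triangle to the signed sum of its edges. For instance
  ∂ABE = BE − AE + AB,
  ∂BDE = DE − BE + BD.
This gives a 9×6 integer matrix of rank 5; reducing to Smith normal form yields diagonal entries (1,1,1,1,1).

From H_k ≅ ker(∂_k) / im(∂_{k+1}) we obtain:

  H_0: rank C_0 − rank ∂_1 = 5 − 4 = 1, and the invariant factors of ∂_1 are all 1, so H_0 = Z.
  H_1: rank ker ∂_1 − rank ∂_2 = (9 − 4) − 5 = 0, and the invariant factors of ∂_2 are all 1, so H_1 = 0.
  H_2: rank ker ∂_2 − rank ∂_3 = (6 − 5) − 0 = 1, and there is no ∂_3, so H_2 = Z.

(K is a triangulation of the 2-sphere S^2.)

H_0 = Z,  H_1 = 0,  H_2 = Z.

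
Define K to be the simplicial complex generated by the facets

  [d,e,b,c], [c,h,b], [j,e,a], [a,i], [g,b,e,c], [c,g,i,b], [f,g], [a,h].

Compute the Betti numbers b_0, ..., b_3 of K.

b_0 = 1, b_1 = 2, b_2 = 0, b_3 = 0.

Order the vertices as a < b < c < d < e < f < g < h < i < j. Listing each simplex with vertices in this order, K has dimension 3 with simplices:

  0-simplices (10): a, b, c, d, e, f, g, h, i, j
  1-simplices (20): ae, ah, ai, aj, bc, bd, be, bg, bh, bi, cd, ce, cg, ch, ci, de, eg, ej, fg, gi
  2-simplices (12): aej, bcd, bce, bcg, bch, bci, bde, beg, bgi, cde, ceg, cgi
  3-simplices (3): bcde, bceg, bcgi

giving chain groups C_0 ≅ Z^10, C_1 ≅ Z^20, C_2 ≅ Z^12, C_3 ≅ Z^3.

The boundary map ∂_1: C_1 → C_0 is given by ∂[p,q] = [q] − [p]. For instance
  ∂bi = i − b.
This gives a 10×20 integer matrix of rank 9; reducing to Smith normal form yields diagonal entries (1,1,1,1,1,1,1,1,1).

Boundary ∂_2: C_2 → C_1 sends each 2-simplex [p,q,r] to [q,r] − [p,r] + [p,q]. For instance
  ∂ceg = eg − cg + ce,
  ∂bci = ci − bi + bc.
As a 20×12 matrix over Z this has rank 9, with invariant factors (1,1,1,1,1,1,1,1,1).

∂_3: C_3 → C_2 sends each 3-simplex σ to the alternating sum Σ_i (−1)^i (σ with its i-th vertex removed). For instance
  ∂bceg = ceg − beg + bcg − bce,
  ∂bcgi = cgi − bgi + bci − bcg.
The resulting 12×3 matrix has rank 3, and its Smith normal form has invariant factors (1,1,1).

Computing H_k = (kernel of ∂_k) / (image of ∂_{k+1}):

  H_0: rank C_0 − rank ∂_1 = 10 − 9 = 1, and the invariant factors of ∂_1 are all 1, so H_0 = Z.
  H_1: rank ker ∂_1 − rank ∂_2 = (20 − 9) − 9 = 2, and the invariant factors of ∂_2 are all 1, so H_1 = Z^2.
  H_2: rank ker ∂_2 − rank ∂_3 = (12 − 9) − 3 = 0, and the invariant factors of ∂_3 are all 1, so H_2 = 0.
  H_3: rank ker ∂_3 − rank ∂_4 = (3 − 3) − 0 = 0, and there is no ∂_4, so H_3 = 0.

Hence the Betti numbers are b_0 = 1, b_1 = 2, b_2 = 0, b_3 = 0.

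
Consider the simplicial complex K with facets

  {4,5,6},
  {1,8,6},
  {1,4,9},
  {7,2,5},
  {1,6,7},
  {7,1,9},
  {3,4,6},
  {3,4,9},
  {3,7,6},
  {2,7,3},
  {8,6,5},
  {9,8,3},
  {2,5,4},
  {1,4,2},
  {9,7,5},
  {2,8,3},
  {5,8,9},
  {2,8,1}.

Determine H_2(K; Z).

H_2 = Z.

K has 9 vertices, 27 edges, 18 triangles.
rank ∂_2 = 17, rank ∂_3 = 0 ⇒ b_2 = 18 − 17 − 0 = 1. So H_2 ≅ Z.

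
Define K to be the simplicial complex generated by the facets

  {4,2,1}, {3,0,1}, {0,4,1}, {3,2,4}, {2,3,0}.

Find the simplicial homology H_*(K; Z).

K has 5 vertices, 10 edges, 5 triangles.
rank ∂_0 = 0, rank ∂_1 = 4 ⇒ b_0 = 5 − 0 − 4 = 1; all invariant factors of ∂_1 are 1 so no torsion. So H_0 = Z.
rank ∂_1 = 4, rank ∂_2 = 5 ⇒ b_1 = 10 − 4 − 5 = 1; all invariant factors of ∂_2 are 1 so no torsion. So H_1 = Z.
rank ∂_2 = 5, rank ∂_3 = 0 ⇒ b_2 = 5 − 5 − 0 = 0. So H_2 = 0.

H_0 ≅ Z,  H_1 ≅ Z,  H_2 = 0.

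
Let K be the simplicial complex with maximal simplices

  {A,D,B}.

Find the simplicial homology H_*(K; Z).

We work with the vertex ordering A < B < D. The simplices of K, each written with vertices in increasing order, are:

  0-simplices (3): A, B, D
  1-simplices (3): AB, AD, BD
  2-simplices (1): ABD

Hence C_0 ≅ Z^3, C_1 ≅ Z^3, C_2 ≅ Z^1.

Boundary ∂_1: C_1 → C_0 maps an edge to its endpoints' difference, ∂[p,q] = q − p. For instance
  ∂BD = D − B.
As a 3×3 matrix over Z this has rank 2, with invariant factors (1,1).

Boundary ∂_2: C_2 → C_1 sends each 2-simplex [p,q,r] to [q,r] − [p,r] + [p,q]. For instance
  ∂ABD = BD − AD + AB.
This gives a 3×1 integer matrix of rank 1; reducing to Smith normal form yields diagonal entries (1).

Computing H_k = (kernel of ∂_k) / (image of ∂_{k+1}):

  H_0: rank C_0 − rank ∂_1 = 3 − 2 = 1, and the invariant factors of ∂_1 are all 1, so H_0 ≅ Z.
  H_1: rank ker ∂_1 − rank ∂_2 = (3 − 2) − 1 = 0, and the invariant factors of ∂_2 are all 1, so H_1 ≅ 0.
  H_2: rank ker ∂_2 − rank ∂_3 = (1 − 1) − 0 = 0, and there is no ∂_3, so H_2 ≅ 0.

As a check, the Euler characteristic is 3 − 3 + 1 = 1, which agrees with 1 − 0 + 0 = 1.

H_0 = Z,  H_1 = 0,  H_2 = 0.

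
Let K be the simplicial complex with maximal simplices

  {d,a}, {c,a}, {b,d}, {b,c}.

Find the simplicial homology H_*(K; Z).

K has 4 vertices, 4 edges.
rank ∂_0 = 0, rank ∂_1 = 3 ⇒ b_0 = 4 − 0 − 3 = 1; all invariant factors of ∂_1 are 1 so no torsion. So H_0 = Z.
rank ∂_1 = 3, rank ∂_2 = 0 ⇒ b_1 = 4 − 3 − 0 = 1. So H_1 = Z.

H_0 = Z,  H_1 = Z.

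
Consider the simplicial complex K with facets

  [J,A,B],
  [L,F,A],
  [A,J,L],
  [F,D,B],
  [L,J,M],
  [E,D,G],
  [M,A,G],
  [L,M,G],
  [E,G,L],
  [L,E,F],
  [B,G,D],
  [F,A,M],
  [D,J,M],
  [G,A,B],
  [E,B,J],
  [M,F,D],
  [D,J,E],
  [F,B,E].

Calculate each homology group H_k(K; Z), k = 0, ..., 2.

H_0 ≅ Z,  H_1 ≅ Z ⊕ Z/2,  H_2 = 0.

Order the vertices as A < B < D < E < F < G < J < L < M. Listing each simplex with vertices in this order, K has dimension 2 with simplices:

  0-simplices (9): A, B, D, E, F, G, J, L, M
  1-simplices (27): AB, AF, AG, AJ, AL, AM, BD, BE, BF, BG, BJ, DE, DF, DG, DJ, DM, EF, EG, EJ, EL, FL, FM, GL, GM, JL, JM, LM
  2-simplices (18): ABG, ABJ, AFL, AFM, AGM, AJL, BDF, BDG, BEF, BEJ, DEG, DEJ, DFM, DJM, EFL, EGL, GLM, JLM

giving chain groups C_0 ≅ Z^9, C_1 ≅ Z^27, C_2 ≅ Z^18.

The boundary map ∂_1: C_1 → C_0 maps an edge to its endpoints' difference, ∂[p,q] = q − p.
The 9×27 boundary matrix has rank 8 and Smith normal form diag(1,1,1,1,1,1,1,1).

∂_2: C_2 → C_1 acts by ∂[p,q,r] = [q,r] − [p,r] + [p,q]. For instance
  ∂ABG = BG − AG + AB,
  ∂AJL = JL − AL + AJ.
The 27×18 boundary matrix has rank 18 and Smith normal form diag(1,1,1,1,1,1,1,1,1,1,1,1,1,1,1,1,1,2).

From H_k ≅ ker(∂_k) / im(∂_{k+1}) we obtain:

  H_0: rank C_0 − rank ∂_1 = 9 − 8 = 1, and the invariant factors of ∂_1 are all 1, so H_0 ≅ Z.
  H_1: rank ker ∂_1 − rank ∂_2 = (27 − 8) − 18 = 1, and ∂_2 has invariant factor 2 > 1, so H_1 ≅ Z ⊕ Z/2.
  H_2: rank ker ∂_2 − rank ∂_3 = (18 − 18) − 0 = 0, and there is no ∂_3, so H_2 ≅ 0.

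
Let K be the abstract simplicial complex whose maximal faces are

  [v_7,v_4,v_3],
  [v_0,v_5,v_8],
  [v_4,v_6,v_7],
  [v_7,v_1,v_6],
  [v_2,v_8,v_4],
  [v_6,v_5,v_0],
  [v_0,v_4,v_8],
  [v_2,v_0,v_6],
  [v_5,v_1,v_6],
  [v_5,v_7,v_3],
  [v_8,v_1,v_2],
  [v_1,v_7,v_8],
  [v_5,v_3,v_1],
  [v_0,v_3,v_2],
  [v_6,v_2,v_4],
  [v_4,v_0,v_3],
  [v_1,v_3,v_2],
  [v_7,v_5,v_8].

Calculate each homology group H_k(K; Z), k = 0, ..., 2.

H_0 = Z,  H_1 = Z ⊕ Z/2,  H_2 = 0.

Fix the vertex order v_0 < v_1 < v_2 < v_3 < v_4 < v_5 < v_6 < v_7 < v_8 and write every simplex with vertices in increasing order. Then dim K = 2 and the simplices of K are:

  0-simplices (9): [v_0], [v_1], [v_2], [v_3], [v_4], [v_5], [v_6], [v_7], [v_8]
  1-simplices (27): (27 of them)
  2-simplices (18): (18 of them)

giving chain groups C_0 ≅ Z^9, C_1 ≅ Z^27, C_2 ≅ Z^18.

∂_1: C_1 → C_0 is given by ∂[p,q] = [q] − [p]. For instance
  ∂[v_1,v_6] = [v_6] − [v_1].
The resulting 9×27 matrix has rank 8, and its Smith normal form has invariant factors (1,1,1,1,1,1,1,1).

Boundary ∂_2: C_2 → C_1 acts by ∂[p,q,r] = [q,r] − [p,r] + [p,q]. For instance
  ∂[v_1,v_6,v_7] = [v_6,v_7] − [v_1,v_7] + [v_1,v_6],
  ∂[v_0,v_5,v_8] = [v_5,v_8] − [v_0,v_8] + [v_0,v_5].
The resulting 27×18 matrix has rank 18, and its Smith normal form has invariant factors (1,1,1,1,1,1,1,1,1,1,1,1,1,1,1,1,1,2).

Computing H_k = (kernel of ∂_k) / (image of ∂_{k+1}):

  H_0: rank C_0 − rank ∂_1 = 9 − 8 = 1, and the invariant factors of ∂_1 are all 1, so H_0 = Z.
  H_1: rank ker ∂_1 − rank ∂_2 = (27 − 8) − 18 = 1, and ∂_2 has invariant factor 2 > 1, so H_1 = Z ⊕ Z/2.
  H_2: rank ker ∂_2 − rank ∂_3 = (18 − 18) − 0 = 0, and there is no ∂_3, so H_2 = 0.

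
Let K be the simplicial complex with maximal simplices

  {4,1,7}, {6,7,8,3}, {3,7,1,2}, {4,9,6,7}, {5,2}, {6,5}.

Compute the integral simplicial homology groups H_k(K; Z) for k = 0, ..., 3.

Take the total order 1 < 2 < 3 < 4 < 5 < 6 < 7 < 8 < 9 on the vertex set. Then K (dimension 3) consists of the simplices:

  0-simplices (9): [1], [2], [3], [4], [5], [6], [7], [8], [9]
  1-simplices (19): [1,2], [1,3], [1,4], [1,7], [2,3], [2,5], [2,7], [3,6], [3,7], [3,8], [4,6], [4,7], [4,9], [5,6], [6,7], [6,8], [6,9], [7,8], [7,9]
  2-simplices (13): [1,2,3], [1,2,7], [1,3,7], [1,4,7], [2,3,7], [3,6,7], [3,6,8], [3,7,8], [4,6,7], [4,6,9], [4,7,9], [6,7,8], [6,7,9]
  3-simplices (3): [1,2,3,7], [3,6,7,8], [4,6,7,9]

Hence C_0 ≅ Z^9, C_1 ≅ Z^19, C_2 ≅ Z^13, C_3 ≅ Z^3.

Boundary ∂_1: C_1 → C_0 is given by ∂[p,q] = [q] − [p]. For instance
  ∂[1,3] = [3] − [1].
The 9×19 boundary matrix has rank 8 and Smith normal form diag(1,1,1,1,1,1,1,1).

∂_2: C_2 → C_1 acts by ∂[p,q,r] = [q,r] − [p,r] + [p,q]. For instance
  ∂[1,4,7] = [4,7] − [1,7] + [1,4],
  ∂[1,3,7] = [3,7] − [1,7] + [1,3].
The resulting 19×13 matrix has rank 10, and its Smith normal form has invariant factors (1,1,1,1,1,1,1,1,1,1).

∂_3: C_3 → C_2 sends each 3-simplex σ to the alternating sum Σ_i (−1)^i (σ with its i-th vertex removed). For instance
  ∂[1,2,3,7] = [2,3,7] − [1,3,7] + [1,2,7] − [1,2,3],
  ∂[3,6,7,8] = [6,7,8] − [3,7,8] + [3,6,8] − [3,6,7].
As a 13×3 matrix over Z this has rank 3, with invariant factors (1,1,1).

Reading off H_k = ker ∂_k / im ∂_{k+1}:

  H_0: rank C_0 − rank ∂_1 = 9 − 8 = 1, and the invariant factors of ∂_1 are all 1, so H_0 ≅ Z.
  H_1: rank ker ∂_1 − rank ∂_2 = (19 − 8) − 10 = 1, and the invariant factors of ∂_2 are all 1, so H_1 ≅ Z.
  H_2: rank ker ∂_2 − rank ∂_3 = (13 − 10) − 3 = 0, and the invariant factors of ∂_3 are all 1, so H_2 ≅ 0.
  H_3: rank ker ∂_3 − rank ∂_4 = (3 − 3) − 0 = 0, and there is no ∂_4, so H_3 ≅ 0.

H_0 = Z,  H_1 = Z,  H_2 = 0,  H_3 = 0.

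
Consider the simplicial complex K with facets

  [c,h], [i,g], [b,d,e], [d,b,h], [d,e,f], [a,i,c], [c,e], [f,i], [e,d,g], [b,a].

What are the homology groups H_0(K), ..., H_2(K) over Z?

H_0 ≅ Z,  H_1 ≅ Z^4,  H_2 = 0.

K has 9 vertices, 17 edges, 5 triangles.
rank ∂_0 = 0, rank ∂_1 = 8 ⇒ b_0 = 9 − 0 − 8 = 1; all invariant factors of ∂_1 are 1 so no torsion. So H_0 = Z.
rank ∂_1 = 8, rank ∂_2 = 5 ⇒ b_1 = 17 − 8 − 5 = 4; all invariant factors of ∂_2 are 1 so no torsion. So H_1 = Z^4.
rank ∂_2 = 5, rank ∂_3 = 0 ⇒ b_2 = 5 − 5 − 0 = 0. So H_2 = 0.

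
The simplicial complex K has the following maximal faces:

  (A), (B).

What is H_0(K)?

K has 2 vertices.
rank ∂_0 = 0, rank ∂_1 = 0 ⇒ b_0 = 2 − 0 − 0 = 2. So H_0 ≅ Z^2.

H_0 ≅ Z^2.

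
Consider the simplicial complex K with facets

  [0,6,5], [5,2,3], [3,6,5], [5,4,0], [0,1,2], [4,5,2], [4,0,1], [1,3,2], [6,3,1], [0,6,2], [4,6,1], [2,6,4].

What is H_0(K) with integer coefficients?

Order the vertices as 0 < 1 < 2 < 3 < 4 < 5 < 6. Listing each simplex with vertices in this order, K has dimension 2 with simplices:

  0-simplices (7): [0], [1], [2], [3], [4], [5], [6]
  1-simplices (18): [0,1], [0,2], [0,4], [0,5], [0,6], [1,2], [1,3], [1,4], [1,6], [2,3], [2,4], [2,5], [2,6], [3,5], [3,6], [4,5], [4,6], [5,6]
  2-simplices (12): [0,1,2], [0,1,4], [0,2,6], [0,4,5], [0,5,6], [1,2,3], [1,3,6], [1,4,6], [2,3,5], [2,4,5], [2,4,6], [3,5,6]

Hence C_0 ≅ Z^7, C_1 ≅ Z^18, C_2 ≅ Z^12.

∂_1: C_1 → C_0 sends each edge [p,q] (with p < q) to q − p. For instance
  ∂[3,5] = [5] − [3].
The resulting 7×18 matrix has rank 6, and its Smith normal form has invariant factors (1,1,1,1,1,1).

∂_2: C_2 → C_1 sends each 2-simplex [p,q,r] to [q,r] − [p,r] + [p,q]. For instance
  ∂[1,2,3] = [2,3] − [1,3] + [1,2],
  ∂[1,4,6] = [4,6] − [1,6] + [1,4].
The resulting 18×12 matrix has rank 12, and its Smith normal form has invariant factors (1,1,1,1,1,1,1,1,1,1,1,2).

From H_k ≅ ker(∂_k) / im(∂_{k+1}) we obtain:

  H_0: rank C_0 − rank ∂_1 = 7 − 6 = 1, and the invariant factors of ∂_1 are all 1, so H_0 = Z.

(K is a triangulation of the real projective plane RP^2.)

H_0 = Z.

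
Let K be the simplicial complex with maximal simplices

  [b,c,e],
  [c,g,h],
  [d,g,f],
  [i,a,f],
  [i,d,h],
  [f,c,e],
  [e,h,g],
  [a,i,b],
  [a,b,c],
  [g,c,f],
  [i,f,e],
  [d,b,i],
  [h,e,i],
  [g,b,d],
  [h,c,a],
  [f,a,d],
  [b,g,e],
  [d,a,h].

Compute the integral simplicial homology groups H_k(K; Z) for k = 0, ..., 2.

Fix the vertex order a < b < c < d < e < f < g < h < i and write every simplex with vertices in increasing order. Then dim K = 2 and the simplices of K are:

  0-simplices (9): a, b, c, d, e, f, g, h, i
  1-simplices (27): ab, ac, ad, af, ah, ai, bc, bd, be, bg, bi, ce, cf, cg, ch, df, dg, dh, di, ef, eg, eh, ei, fg, fi, gh, hi
  2-simplices (18): abc, abi, ach, adf, adh, afi, bce, bdg, bdi, beg, cef, cfg, cgh, dfg, dhi, efi, egh, ehi

giving chain groups C_0 ≅ Z^9, C_1 ≅ Z^27, C_2 ≅ Z^18.

∂_1: C_1 → C_0 sends each edge [p,q] (with p < q) to q − p. For instance
  ∂be = e − b.
As a 9×27 matrix over Z this has rank 8, with invariant factors (1,1,1,1,1,1,1,1).

Boundary ∂_2: C_2 → C_1 acts by ∂[p,q,r] = [q,r] − [p,r] + [p,q]. For instance
  ∂cef = ef − cf + ce,
  ∂ach = ch − ah + ac.
As a 27×18 matrix over Z this has rank 18, with invariant factors (1,1,1,1,1,1,1,1,1,1,1,1,1,1,1,1,1,2).

From H_k ≅ ker(∂_k) / im(∂_{k+1}) we obtain:

  H_0: rank C_0 − rank ∂_1 = 9 − 8 = 1, and the invariant factors of ∂_1 are all 1, so H_0 = Z.
  H_1: rank ker ∂_1 − rank ∂_2 = (27 − 8) − 18 = 1, and ∂_2 has invariant factor 2 > 1, so H_1 = Z ⊕ Z_2.
  H_2: rank ker ∂_2 − rank ∂_3 = (18 − 18) − 0 = 0, and there is no ∂_3, so H_2 = 0.

H_0 ≅ Z,  H_1 ≅ Z ⊕ Z_2,  H_2 = 0.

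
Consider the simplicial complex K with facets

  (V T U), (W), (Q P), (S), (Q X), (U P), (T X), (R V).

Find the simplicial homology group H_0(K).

H_0 ≅ Z^3.

Take the total order P < Q < R < S < T < U < V < W < X on the vertex set. Then K (dimension 2) consists of the simplices:

  0-simplices (9): P, Q, R, S, T, U, V, W, X
  1-simplices (8): PQ, PU, QX, RV, TU, TV, TX, UV
  2-simplices (1): TUV

Hence C_0 ≅ Z^9, C_1 ≅ Z^8, C_2 ≅ Z^1.

The boundary map ∂_1: C_1 → C_0 maps an edge to its endpoints' difference, ∂[p,q] = q − p. For instance
  ∂RV = V − R.
As a 9×8 matrix over Z this has rank 6, with invariant factors (1,1,1,1,1,1).

Boundary ∂_2: C_2 → C_1 acts by ∂[p,q,r] = [q,r] − [p,r] + [p,q]. For instance
  ∂TUV = UV − TV + TU.
The resulting 8×1 matrix has rank 1, and its Smith normal form has invariant factors (1).

From H_k ≅ ker(∂_k) / im(∂_{k+1}) we obtain:

  H_0: rank C_0 − rank ∂_1 = 9 − 6 = 3, and the invariant factors of ∂_1 are all 1, so H_0 ≅ Z^3.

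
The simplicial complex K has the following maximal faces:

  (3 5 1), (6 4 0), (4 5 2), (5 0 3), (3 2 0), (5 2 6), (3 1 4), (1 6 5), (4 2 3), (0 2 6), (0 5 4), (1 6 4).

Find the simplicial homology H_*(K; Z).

H_0 ≅ Z,  H_1 ≅ Z_2,  H_2 = 0.

Order the vertices as 0 < 1 < 2 < 3 < 4 < 5 < 6. Listing each simplex with vertices in this order, K has dimension 2 with simplices:

  0-simplices (7): [0], [1], [2], [3], [4], [5], [6]
  1-simplices (18): [0,2], [0,3], [0,4], [0,5], [0,6], [1,3], [1,4], [1,5], [1,6], [2,3], [2,4], [2,5], [2,6], [3,4], [3,5], [4,5], [4,6], [5,6]
  2-simplices (12): [0,2,3], [0,2,6], [0,3,5], [0,4,5], [0,4,6], [1,3,4], [1,3,5], [1,4,6], [1,5,6], [2,3,4], [2,4,5], [2,5,6]

giving chain groups C_0 ≅ Z^7, C_1 ≅ Z^18, C_2 ≅ Z^12.

The boundary map ∂_1: C_1 → C_0 maps an edge to its endpoints' difference, ∂[p,q] = q − p. For instance
  ∂[1,3] = [3] − [1].
The resulting 7×18 matrix has rank 6, and its Smith normal form has invariant factors (1,1,1,1,1,1).

The boundary map ∂_2: C_2 → C_1 sends each 2-simplex [p,q,r] to [q,r] − [p,r] + [p,q]. For instance
  ∂[0,2,3] = [2,3] − [0,3] + [0,2],
  ∂[0,2,6] = [2,6] − [0,6] + [0,2].
The 18×12 boundary matrix has rank 12 and Smith normal form diag(1,1,1,1,1,1,1,1,1,1,1,2).

From H_k ≅ ker(∂_k) / im(∂_{k+1}) we obtain:

  H_0: rank C_0 − rank ∂_1 = 7 − 6 = 1, and the invariant factors of ∂_1 are all 1, so H_0 = Z.
  H_1: rank ker ∂_1 − rank ∂_2 = (18 − 6) − 12 = 0, and ∂_2 has invariant factor 2 > 1, so H_1 = Z_2.
  H_2: rank ker ∂_2 − rank ∂_3 = (12 − 12) − 0 = 0, and there is no ∂_3, so H_2 = 0.

As a check, the Euler characteristic is 7 − 18 + 12 = 1, which agrees with 1 − 0 + 0 = 1.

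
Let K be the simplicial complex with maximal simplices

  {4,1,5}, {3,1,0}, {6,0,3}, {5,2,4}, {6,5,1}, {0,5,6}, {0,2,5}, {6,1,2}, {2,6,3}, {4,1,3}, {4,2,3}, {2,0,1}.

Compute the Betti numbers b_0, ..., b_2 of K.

Take the total order 0 < 1 < 2 < 3 < 4 < 5 < 6 on the vertex set. Then K (dimension 2) consists of the simplices:

  0-simplices (7): [0], [1], [2], [3], [4], [5], [6]
  1-simplices (18): [0,1], [0,2], [0,3], [0,5], [0,6], [1,2], [1,3], [1,4], [1,5], [1,6], [2,3], [2,4], [2,5], [2,6], [3,4], [3,6], [4,5], [5,6]
  2-simplices (12): [0,1,2], [0,1,3], [0,2,5], [0,3,6], [0,5,6], [1,2,6], [1,3,4], [1,4,5], [1,5,6], [2,3,4], [2,3,6], [2,4,5]

giving chain groups C_0 ≅ Z^7, C_1 ≅ Z^18, C_2 ≅ Z^12.

∂_1: C_1 → C_0 maps an edge to its endpoints' difference, ∂[p,q] = q − p. For instance
  ∂[4,5] = [5] − [4].
This gives a 7×18 integer matrix of rank 6; reducing to Smith normal form yields diagonal entries (1,1,1,1,1,1).

The boundary map ∂_2: C_2 → C_1 acts by ∂[p,q,r] = [q,r] − [p,r] + [p,q]. For instance
  ∂[1,2,6] = [2,6] − [1,6] + [1,2],
  ∂[2,4,5] = [4,5] − [2,5] + [2,4].
As a 18×12 matrix over Z this has rank 12, with invariant factors (1,1,1,1,1,1,1,1,1,1,1,2).

Reading off H_k = ker ∂_k / im ∂_{k+1}:

  H_0: rank C_0 − rank ∂_1 = 7 − 6 = 1, and the invariant factors of ∂_1 are all 1, so H_0 ≅ Z.
  H_1: rank ker ∂_1 − rank ∂_2 = (18 − 6) − 12 = 0, and ∂_2 has invariant factor 2 > 1, so H_1 ≅ Z/2.
  H_2: rank ker ∂_2 − rank ∂_3 = (12 − 12) − 0 = 0, and there is no ∂_3, so H_2 ≅ 0.

(K is a triangulation of the real projective plane RP^2.)

Hence the Betti numbers are b_0 = 1, b_1 = 0, b_2 = 0.

b_0 = 1, b_1 = 0, b_2 = 0.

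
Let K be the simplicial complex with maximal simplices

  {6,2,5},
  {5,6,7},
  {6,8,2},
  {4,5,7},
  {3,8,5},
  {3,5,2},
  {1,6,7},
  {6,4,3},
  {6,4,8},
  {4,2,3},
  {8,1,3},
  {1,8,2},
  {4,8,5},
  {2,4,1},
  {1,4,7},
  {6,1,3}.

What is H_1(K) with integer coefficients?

K has 8 vertices, 24 edges, 16 triangles.
rank ∂_1 = 7, rank ∂_2 = 15 ⇒ b_1 = 24 − 7 − 15 = 2; all invariant factors of ∂_2 are 1 so no torsion. So H_1 ≅ Z^2.

H_1 ≅ Z^2.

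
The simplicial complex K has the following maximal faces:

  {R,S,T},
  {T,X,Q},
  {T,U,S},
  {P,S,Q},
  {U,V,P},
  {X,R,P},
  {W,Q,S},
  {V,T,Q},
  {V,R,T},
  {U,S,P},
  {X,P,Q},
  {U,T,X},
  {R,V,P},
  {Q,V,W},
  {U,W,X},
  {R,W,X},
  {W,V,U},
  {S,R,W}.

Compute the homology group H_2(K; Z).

Order the vertices as P < Q < R < S < T < U < V < W < X. Listing each simplex with vertices in this order, K has dimension 2 with simplices:

  0-simplices (9): P, Q, R, S, T, U, V, W, X
  1-simplices (27): PQ, PR, PS, PU, PV, PX, QS, QT, QV, QW, QX, RS, RT, RV, RW, RX, ST, SU, SW, TU, TV, TX, UV, UW, UX, VW, WX
  2-simplices (18): PQS, PQX, PRV, PRX, PSU, PUV, QSW, QTV, QTX, QVW, RST, RSW, RTV, RWX, STU, TUX, UVW, UWX

Hence C_0 ≅ Z^9, C_1 ≅ Z^27, C_2 ≅ Z^18.

∂_1: C_1 → C_0 sends each edge [p,q] (with p < q) to q − p.
This gives a 9×27 integer matrix of rank 8; reducing to Smith normal form yields diagonal entries (1,1,1,1,1,1,1,1).

The boundary map ∂_2: C_2 → C_1 sends each 2-simplex [p,q,r] to [q,r] − [p,r] + [p,q]. For instance
  ∂PRX = RX − PX + PR,
  ∂UVW = VW − UW + UV.
The 27×18 boundary matrix has rank 17 and Smith normal form diag(1,1,1,1,1,1,1,1,1,1,1,1,1,1,1,1,1).

Reading off H_k = ker ∂_k / im ∂_{k+1}:

  H_2: rank ker ∂_2 − rank ∂_3 = (18 − 17) − 0 = 1, and there is no ∂_3, so H_2 = Z.

H_2 ≅ Z.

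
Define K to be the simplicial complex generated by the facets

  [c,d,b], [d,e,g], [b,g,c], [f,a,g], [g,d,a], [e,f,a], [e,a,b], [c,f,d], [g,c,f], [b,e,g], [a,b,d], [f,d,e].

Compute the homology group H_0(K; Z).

K has 7 vertices, 18 edges, 12 triangles.
rank ∂_0 = 0, rank ∂_1 = 6 ⇒ b_0 = 7 − 0 − 6 = 1; all invariant factors of ∂_1 are 1 so no torsion. So H_0 = Z.

H_0 ≅ Z.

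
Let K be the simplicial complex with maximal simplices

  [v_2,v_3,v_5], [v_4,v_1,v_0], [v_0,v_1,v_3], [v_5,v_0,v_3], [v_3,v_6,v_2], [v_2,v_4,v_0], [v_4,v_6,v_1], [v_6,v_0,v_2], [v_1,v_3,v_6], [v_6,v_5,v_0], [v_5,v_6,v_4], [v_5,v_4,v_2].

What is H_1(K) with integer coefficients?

H_1 ≅ Z/2.

Take the total order v_0 < v_1 < v_2 < v_3 < v_4 < v_5 < v_6 on the vertex set. Then K (dimension 2) consists of the simplices:

  0-simplices (7): [v_0], [v_1], [v_2], [v_3], [v_4], [v_5], [v_6]
  1-simplices (18): (18 of them)
  2-simplices (12): (12 of them)

Hence C_0 ≅ Z^7, C_1 ≅ Z^18, C_2 ≅ Z^12.

∂_1: C_1 → C_0 is given by ∂[p,q] = [q] − [p].
The 7×18 boundary matrix has rank 6 and Smith normal form diag(1,1,1,1,1,1).

∂_2: C_2 → C_1 maps a triangle to the signed sum of its edges. For instance
  ∂[v_2,v_3,v_6] = [v_3,v_6] − [v_2,v_6] + [v_2,v_3],
  ∂[v_0,v_5,v_6] = [v_5,v_6] − [v_0,v_6] + [v_0,v_5].
The resulting 18×12 matrix has rank 12, and its Smith normal form has invariant factors (1,1,1,1,1,1,1,1,1,1,1,2).

Reading off H_k = ker ∂_k / im ∂_{k+1}:

  H_1: rank ker ∂_1 − rank ∂_2 = (18 − 6) − 12 = 0, and ∂_2 has invariant factor 2 > 1, so H_1 = Z/2.

(K is a triangulation of the real projective plane RP^2.)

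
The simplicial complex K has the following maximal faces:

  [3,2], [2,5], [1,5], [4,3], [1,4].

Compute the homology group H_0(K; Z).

We work with the vertex ordering 1 < 2 < 3 < 4 < 5. The simplices of K, each written with vertices in increasing order, are:

  0-simplices (5): [1], [2], [3], [4], [5]
  1-simplices (5): [1,4], [1,5], [2,3], [2,5], [3,4]

giving chain groups C_0 ≅ Z^5, C_1 ≅ Z^5.

∂_1: C_1 → C_0 maps an edge to its endpoints' difference, ∂[p,q] = q − p. For instance
  ∂[1,5] = [5] − [1].
The resulting 5×5 matrix has rank 4, and its Smith normal form has invariant factors (1,1,1,1).

Computing H_k = (kernel of ∂_k) / (image of ∂_{k+1}):

  H_0: rank C_0 − rank ∂_1 = 5 − 4 = 1, and the invariant factors of ∂_1 are all 1, so H_0 ≅ Z.

H_0 = Z.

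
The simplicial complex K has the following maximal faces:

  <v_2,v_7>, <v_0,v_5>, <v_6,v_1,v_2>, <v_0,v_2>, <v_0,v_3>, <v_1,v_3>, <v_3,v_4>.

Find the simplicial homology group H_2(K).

We work with the vertex ordering v_0 < v_1 < v_2 < v_3 < v_4 < v_5 < v_6 < v_7. The simplices of K, each written with vertices in increasing order, are:

  0-simplices (8): [v_0], [v_1], [v_2], [v_3], [v_4], [v_5], [v_6], [v_7]
  1-simplices (9): [v_0,v_2], [v_0,v_3], [v_0,v_5], [v_1,v_2], [v_1,v_3], [v_1,v_6], [v_2,v_6], [v_2,v_7], [v_3,v_4]
  2-simplices (1): [v_1,v_2,v_6]

Hence C_0 ≅ Z^8, C_1 ≅ Z^9, C_2 ≅ Z^1.

The boundary map ∂_1: C_1 → C_0 sends each edge [p,q] (with p < q) to q − p.
As a 8×9 matrix over Z this has rank 7, with invariant factors (1,1,1,1,1,1,1).

The boundary map ∂_2: C_2 → C_1 maps a triangle to the signed sum of its edges. For instance
  ∂[v_1,v_2,v_6] = [v_2,v_6] − [v_1,v_6] + [v_1,v_2].
As a 9×1 matrix over Z this has rank 1, with invariant factors (1).

Now H_k = ker ∂_k / im ∂_{k+1}, so:

  H_2: rank ker ∂_2 − rank ∂_3 = (1 − 1) − 0 = 0, and there is no ∂_3, so H_2 = 0.

H_2 ≅ 0.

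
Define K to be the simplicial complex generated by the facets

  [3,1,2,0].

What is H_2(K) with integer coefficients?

K has 4 vertices, 6 edges, 4 triangles, 1 3-simplex.
rank ∂_2 = 3, rank ∂_3 = 1 ⇒ b_2 = 4 − 3 − 1 = 0; all invariant factors of ∂_3 are 1 so no torsion. So H_2 ≅ 0.

H_2 = 0.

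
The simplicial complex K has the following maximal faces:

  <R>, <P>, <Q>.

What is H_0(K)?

Take the total order P < Q < R on the vertex set. Then K (dimension 0) consists of the simplices:

  0-simplices (3): P, Q, R

giving chain groups C_0 ≅ Z^3.

Now H_k = ker ∂_k / im ∂_{k+1}, so:

  H_0: rank C_0 − rank ∂_1 = 3 − 0 = 3, and there is no ∂_1, so H_0 ≅ Z^3.

(K is a triangulation of a set of 3 points.)

H_0 = Z^3.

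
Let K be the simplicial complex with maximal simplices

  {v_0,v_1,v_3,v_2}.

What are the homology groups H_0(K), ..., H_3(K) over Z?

H_0 ≅ Z,  H_1 = 0,  H_2 = 0,  H_3 = 0.

K has 4 vertices, 6 edges, 4 triangles, 1 3-simplex.
rank ∂_0 = 0, rank ∂_1 = 3 ⇒ b_0 = 4 − 0 − 3 = 1; all invariant factors of ∂_1 are 1 so no torsion. So H_0 ≅ Z.
rank ∂_1 = 3, rank ∂_2 = 3 ⇒ b_1 = 6 − 3 − 3 = 0; all invariant factors of ∂_2 are 1 so no torsion. So H_1 ≅ 0.
rank ∂_2 = 3, rank ∂_3 = 1 ⇒ b_2 = 4 − 3 − 1 = 0; all invariant factors of ∂_3 are 1 so no torsion. So H_2 ≅ 0.
rank ∂_3 = 1, rank ∂_4 = 0 ⇒ b_3 = 1 − 1 − 0 = 0. So H_3 ≅ 0.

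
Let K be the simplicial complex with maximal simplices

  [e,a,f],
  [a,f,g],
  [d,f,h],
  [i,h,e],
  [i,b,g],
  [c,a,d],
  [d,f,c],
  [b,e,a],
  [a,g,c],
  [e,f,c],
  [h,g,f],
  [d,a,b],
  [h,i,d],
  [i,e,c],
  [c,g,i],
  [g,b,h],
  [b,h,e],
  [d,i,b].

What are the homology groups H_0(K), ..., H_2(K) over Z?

H_0 ≅ Z,  H_1 ≅ Z × Z/2,  H_2 = 0.

Order the vertices as a < b < c < d < e < f < g < h < i. Listing each simplex with vertices in this order, K has dimension 2 with simplices:

  0-simplices (9): a, b, c, d, e, f, g, h, i
  1-simplices (27): ab, ac, ad, ae, af, ag, bd, be, bg, bh, bi, cd, ce, cf, cg, ci, df, dh, di, ef, eh, ei, fg, fh, gh, gi, hi
  2-simplices (18): abd, abe, acd, acg, aef, afg, bdi, beh, bgh, bgi, cdf, cef, cei, cgi, dfh, dhi, ehi, fgh

Hence C_0 ≅ Z^9, C_1 ≅ Z^27, C_2 ≅ Z^18.

∂_1: C_1 → C_0 is given by ∂[p,q] = [q] − [p]. For instance
  ∂ab = b − a.
The 9×27 boundary matrix has rank 8 and Smith normal form diag(1,1,1,1,1,1,1,1).

∂_2: C_2 → C_1 acts by ∂[p,q,r] = [q,r] − [p,r] + [p,q]. For instance
  ∂cef = ef − cf + ce,
  ∂dhi = hi − di + dh.
The 27×18 boundary matrix has rank 18 and Smith normal form diag(1,1,1,1,1,1,1,1,1,1,1,1,1,1,1,1,1,2).

Reading off H_k = ker ∂_k / im ∂_{k+1}:

  H_0: rank C_0 − rank ∂_1 = 9 − 8 = 1, and the invariant factors of ∂_1 are all 1, so H_0 ≅ Z.
  H_1: rank ker ∂_1 − rank ∂_2 = (27 − 8) − 18 = 1, and ∂_2 has invariant factor 2 > 1, so H_1 ≅ Z × Z/2.
  H_2: rank ker ∂_2 − rank ∂_3 = (18 − 18) − 0 = 0, and there is no ∂_3, so H_2 ≅ 0.

As a check, the Euler characteristic is 9 − 27 + 18 = 0, which agrees with 1 − 1 + 0 = 0.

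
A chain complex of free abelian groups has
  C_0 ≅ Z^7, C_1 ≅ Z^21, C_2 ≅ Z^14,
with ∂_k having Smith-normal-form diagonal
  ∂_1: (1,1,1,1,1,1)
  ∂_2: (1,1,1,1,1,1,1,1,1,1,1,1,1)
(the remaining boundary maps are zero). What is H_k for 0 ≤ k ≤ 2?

H_0: b_0 = 7 − 0 − 6 = 1; torsion from ∂_1 factors > 1: none. So H_0 = Z.
H_1: b_1 = 21 − 6 − 13 = 2; torsion from ∂_2 factors > 1: none. So H_1 = Z^2.
H_2: b_2 = 14 − 13 − 0 = 1; torsion from ∂_3 factors > 1: none. So H_2 = Z.

H_0 = Z,  H_1 = Z^2,  H_2 = Z.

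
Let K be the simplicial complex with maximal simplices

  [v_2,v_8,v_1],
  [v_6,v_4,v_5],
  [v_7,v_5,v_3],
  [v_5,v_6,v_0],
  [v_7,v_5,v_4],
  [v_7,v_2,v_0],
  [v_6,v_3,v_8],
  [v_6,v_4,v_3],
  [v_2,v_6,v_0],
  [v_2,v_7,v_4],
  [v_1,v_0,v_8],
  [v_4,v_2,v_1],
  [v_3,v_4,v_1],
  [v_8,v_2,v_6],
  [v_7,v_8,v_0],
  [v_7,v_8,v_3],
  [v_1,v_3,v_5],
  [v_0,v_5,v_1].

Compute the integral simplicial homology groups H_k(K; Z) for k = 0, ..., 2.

K has 9 vertices, 27 edges, 18 triangles.
rank ∂_0 = 0, rank ∂_1 = 8 ⇒ b_0 = 9 − 0 − 8 = 1; all invariant factors of ∂_1 are 1 so no torsion. So H_0 ≅ Z.
rank ∂_1 = 8, rank ∂_2 = 18 ⇒ b_1 = 27 − 8 − 18 = 1; ∂_2 has invariant factor(s) [2] giving torsion. So H_1 ≅ Z ⊕ Z/2.
rank ∂_2 = 18, rank ∂_3 = 0 ⇒ b_2 = 18 − 18 − 0 = 0. So H_2 ≅ 0.

H_0 ≅ Z,  H_1 ≅ Z ⊕ Z/2,  H_2 = 0.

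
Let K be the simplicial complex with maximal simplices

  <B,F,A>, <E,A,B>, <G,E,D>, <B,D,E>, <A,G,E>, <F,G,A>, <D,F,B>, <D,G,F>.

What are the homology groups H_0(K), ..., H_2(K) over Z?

H_0 = Z,  H_1 = 0,  H_2 = Z.

K has 6 vertices, 12 edges, 8 triangles.
rank ∂_0 = 0, rank ∂_1 = 5 ⇒ b_0 = 6 − 0 − 5 = 1; all invariant factors of ∂_1 are 1 so no torsion. So H_0 ≅ Z.
rank ∂_1 = 5, rank ∂_2 = 7 ⇒ b_1 = 12 − 5 − 7 = 0; all invariant factors of ∂_2 are 1 so no torsion. So H_1 ≅ 0.
rank ∂_2 = 7, rank ∂_3 = 0 ⇒ b_2 = 8 − 7 − 0 = 1. So H_2 ≅ Z.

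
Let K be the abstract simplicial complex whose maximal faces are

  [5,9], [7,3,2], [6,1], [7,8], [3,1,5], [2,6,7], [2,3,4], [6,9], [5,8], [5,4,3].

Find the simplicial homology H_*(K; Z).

Take the total order 1 < 2 < 3 < 4 < 5 < 6 < 7 < 8 < 9 on the vertex set. Then K (dimension 2) consists of the simplices:

  0-simplices (9): [1], [2], [3], [4], [5], [6], [7], [8], [9]
  1-simplices (16): [1,3], [1,5], [1,6], [2,3], [2,4], [2,6], [2,7], [3,4], [3,5], [3,7], [4,5], [5,8], [5,9], [6,7], [6,9], [7,8]
  2-simplices (5): [1,3,5], [2,3,4], [2,3,7], [2,6,7], [3,4,5]

so the chain groups are C_0 ≅ Z^9, C_1 ≅ Z^16, C_2 ≅ Z^5.

∂_1: C_1 → C_0 maps an edge to its endpoints' difference, ∂[p,q] = q − p. For instance
  ∂[4,5] = [5] − [4].
The resulting 9×16 matrix has rank 8, and its Smith normal form has invariant factors (1,1,1,1,1,1,1,1).

The boundary map ∂_2: C_2 → C_1 acts by ∂[p,q,r] = [q,r] − [p,r] + [p,q]. For instance
  ∂[3,4,5] = [4,5] − [3,5] + [3,4],
  ∂[2,6,7] = [6,7] − [2,7] + [2,6].
This gives a 16×5 integer matrix of rank 5; reducing to Smith normal form yields diagonal entries (1,1,1,1,1).

Reading off H_k = ker ∂_k / im ∂_{k+1}:

  H_0: rank C_0 − rank ∂_1 = 9 − 8 = 1, and the invariant factors of ∂_1 are all 1, so H_0 ≅ Z.
  H_1: rank ker ∂_1 − rank ∂_2 = (16 − 8) − 5 = 3, and the invariant factors of ∂_2 are all 1, so H_1 ≅ Z^3.
  H_2: rank ker ∂_2 − rank ∂_3 = (5 − 5) − 0 = 0, and there is no ∂_3, so H_2 ≅ 0.

H_0 ≅ Z,  H_1 ≅ Z^3,  H_2 = 0.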